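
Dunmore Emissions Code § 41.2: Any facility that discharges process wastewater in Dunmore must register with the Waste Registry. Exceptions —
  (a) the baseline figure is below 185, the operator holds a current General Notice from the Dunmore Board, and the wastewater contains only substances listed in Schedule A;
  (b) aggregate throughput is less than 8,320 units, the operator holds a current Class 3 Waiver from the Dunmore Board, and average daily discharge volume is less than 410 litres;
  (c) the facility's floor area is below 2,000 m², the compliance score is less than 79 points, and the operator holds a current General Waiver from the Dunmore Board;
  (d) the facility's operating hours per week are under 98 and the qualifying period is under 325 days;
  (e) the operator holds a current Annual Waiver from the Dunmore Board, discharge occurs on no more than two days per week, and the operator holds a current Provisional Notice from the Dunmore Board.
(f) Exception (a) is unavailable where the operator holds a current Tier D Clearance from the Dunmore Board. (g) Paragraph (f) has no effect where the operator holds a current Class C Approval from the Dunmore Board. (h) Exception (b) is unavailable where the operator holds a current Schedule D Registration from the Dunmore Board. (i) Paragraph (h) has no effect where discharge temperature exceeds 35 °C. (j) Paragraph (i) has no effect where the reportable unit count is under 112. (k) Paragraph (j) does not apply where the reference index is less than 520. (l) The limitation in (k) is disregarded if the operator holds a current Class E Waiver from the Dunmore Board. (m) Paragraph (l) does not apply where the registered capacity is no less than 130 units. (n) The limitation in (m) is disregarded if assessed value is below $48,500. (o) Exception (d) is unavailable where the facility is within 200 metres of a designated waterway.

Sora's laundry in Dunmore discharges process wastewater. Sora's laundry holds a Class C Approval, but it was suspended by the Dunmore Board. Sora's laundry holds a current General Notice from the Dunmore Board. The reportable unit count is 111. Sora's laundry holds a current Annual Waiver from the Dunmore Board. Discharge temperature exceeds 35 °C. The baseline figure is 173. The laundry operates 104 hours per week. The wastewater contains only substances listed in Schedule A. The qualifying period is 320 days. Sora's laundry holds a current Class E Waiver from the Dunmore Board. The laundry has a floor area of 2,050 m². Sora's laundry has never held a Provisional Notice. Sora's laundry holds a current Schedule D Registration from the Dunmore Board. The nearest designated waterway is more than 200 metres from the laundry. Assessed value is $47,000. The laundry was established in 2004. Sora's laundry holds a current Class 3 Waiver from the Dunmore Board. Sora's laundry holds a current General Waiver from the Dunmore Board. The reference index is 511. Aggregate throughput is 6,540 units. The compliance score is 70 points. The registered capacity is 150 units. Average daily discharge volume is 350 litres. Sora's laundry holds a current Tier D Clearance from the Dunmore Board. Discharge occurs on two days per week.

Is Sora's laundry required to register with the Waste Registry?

All of (a)'s requirements are met (the baseline figure is 173, below the 185 limit; a current General Notice is held; the wastewater is Schedule-A-only). Turning to paragraphs (f)–(g): (f) operates — a current Tier D Clearance is held. (g), which would lift (f), is not engaged — no current Class C Approval is held. (a) is therefore removed.
Exception (b) is satisfied on its face — aggregate throughput is 6,540 units, less than the 8,320 units limit; a current Class 3 Waiver is held; average daily discharge volume is 350 litres, less than the 410 litres limit. Turning to paragraphs (h)–(n): (h) operates against (b): a current Schedule D Registration is held. (i) would limit (h) — discharge temperature exceeds 35 °C — but (j) sets (i) aside: (j) operates against (i): the reportable unit count is 111, under the 112 limit. (k) operates (the reference index is 511, less than the 520 limit), but is set aside by (l): (l) operates against (k): a current Class E Waiver is held. (m) applies (the registered capacity is 150 units, meeting the 130 units threshold), but is overridden by (n): (n) operates against (m): assessed value is $47,000, below the $48,500 limit. Exception (b) does not apply.
Exception (c) fails — the facility's floor area is 2,050 m², not below 2,000 m².
Exception (d) fails — the facility's operating hours per week are 104, not under 98.
Exception (e) does not apply: there is no Provisional Notice in force.
No exception displaces § 41.2.

Yes — Sora's laundry must register with the Waste Registry.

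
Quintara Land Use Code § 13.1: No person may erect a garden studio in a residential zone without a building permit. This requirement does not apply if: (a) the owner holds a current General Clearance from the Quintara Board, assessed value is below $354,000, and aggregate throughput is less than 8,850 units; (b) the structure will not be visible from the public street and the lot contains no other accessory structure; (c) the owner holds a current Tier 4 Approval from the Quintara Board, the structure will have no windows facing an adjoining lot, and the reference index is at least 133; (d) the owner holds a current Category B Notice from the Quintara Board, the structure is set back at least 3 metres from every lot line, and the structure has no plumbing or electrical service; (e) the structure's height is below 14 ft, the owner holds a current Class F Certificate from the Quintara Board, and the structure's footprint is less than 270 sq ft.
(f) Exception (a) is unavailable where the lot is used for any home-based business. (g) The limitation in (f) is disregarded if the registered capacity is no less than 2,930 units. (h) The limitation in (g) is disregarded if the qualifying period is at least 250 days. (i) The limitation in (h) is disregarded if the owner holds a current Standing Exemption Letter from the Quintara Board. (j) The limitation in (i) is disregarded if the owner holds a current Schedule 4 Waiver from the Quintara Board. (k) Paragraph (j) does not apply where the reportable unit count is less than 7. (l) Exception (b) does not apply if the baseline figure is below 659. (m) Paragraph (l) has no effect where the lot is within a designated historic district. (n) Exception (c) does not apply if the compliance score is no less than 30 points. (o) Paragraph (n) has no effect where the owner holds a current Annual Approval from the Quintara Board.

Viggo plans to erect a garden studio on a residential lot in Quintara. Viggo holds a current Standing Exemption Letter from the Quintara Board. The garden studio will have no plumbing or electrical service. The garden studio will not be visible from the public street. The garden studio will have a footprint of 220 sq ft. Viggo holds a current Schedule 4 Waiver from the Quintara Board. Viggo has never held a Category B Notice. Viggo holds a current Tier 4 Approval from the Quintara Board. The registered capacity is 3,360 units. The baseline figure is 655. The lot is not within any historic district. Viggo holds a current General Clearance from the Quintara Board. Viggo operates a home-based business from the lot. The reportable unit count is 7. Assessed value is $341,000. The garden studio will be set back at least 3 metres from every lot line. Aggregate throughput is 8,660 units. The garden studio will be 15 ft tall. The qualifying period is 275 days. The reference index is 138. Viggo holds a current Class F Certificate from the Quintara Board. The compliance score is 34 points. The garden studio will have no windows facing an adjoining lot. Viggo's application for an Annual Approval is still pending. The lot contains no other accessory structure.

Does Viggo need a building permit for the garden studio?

Yes — Viggo must obtain a building permit.

Exception (a) is satisfied on its face — a current General Clearance is held; assessed value is $341,000, below the $354,000 limit; aggregate throughput is 8,660 units, less than the 8,850 units limit. Turning to paragraphs (f)–(k): (f) applies — a home-based business operates on the lot. (g) is triggered (the registered capacity is 3,360 units, meeting the 2,930 units threshold), but is overridden by (h): (h) operates against (g): the qualifying period is 275 days, meeting the 250 days threshold. (i) would limit (h) — a current Standing Exemption Letter is held — but (j) sets (i) aside: (j) operates against (i): a current Schedule 4 Waiver is held. (k) is inapplicable (the reportable unit count is 7, not less than 7), so (j) stands. So (a) is unavailable.
Exception (b) is satisfied on its face — the structure will not be visible from the street; the lot has no other accessory structure. But: (l) is triggered — the baseline figure is 655, below the 659 limit. (m), which would lift (l), is not engaged — the lot is not in a historic district. Exception (b) does not apply.
Exception (c) is satisfied on its face — a current Tier 4 Approval is held; no windows face an adjoining lot; the reference index is 138, meeting the 133 threshold. However, paragraphs (n)–(o) must be considered: (n) is triggered — the compliance score is 34 points, meeting the 30 points threshold. (o) is not triggered (the Annual Approval is not current), so (n) stands. Exception (c) does not apply.
Exception (d) does not apply: there is no Category B Notice in force.
Exception (e) does not apply: the structure's height is 15 ft, not below 14 ft.
No exception is made out. Viggo falls within the general rule.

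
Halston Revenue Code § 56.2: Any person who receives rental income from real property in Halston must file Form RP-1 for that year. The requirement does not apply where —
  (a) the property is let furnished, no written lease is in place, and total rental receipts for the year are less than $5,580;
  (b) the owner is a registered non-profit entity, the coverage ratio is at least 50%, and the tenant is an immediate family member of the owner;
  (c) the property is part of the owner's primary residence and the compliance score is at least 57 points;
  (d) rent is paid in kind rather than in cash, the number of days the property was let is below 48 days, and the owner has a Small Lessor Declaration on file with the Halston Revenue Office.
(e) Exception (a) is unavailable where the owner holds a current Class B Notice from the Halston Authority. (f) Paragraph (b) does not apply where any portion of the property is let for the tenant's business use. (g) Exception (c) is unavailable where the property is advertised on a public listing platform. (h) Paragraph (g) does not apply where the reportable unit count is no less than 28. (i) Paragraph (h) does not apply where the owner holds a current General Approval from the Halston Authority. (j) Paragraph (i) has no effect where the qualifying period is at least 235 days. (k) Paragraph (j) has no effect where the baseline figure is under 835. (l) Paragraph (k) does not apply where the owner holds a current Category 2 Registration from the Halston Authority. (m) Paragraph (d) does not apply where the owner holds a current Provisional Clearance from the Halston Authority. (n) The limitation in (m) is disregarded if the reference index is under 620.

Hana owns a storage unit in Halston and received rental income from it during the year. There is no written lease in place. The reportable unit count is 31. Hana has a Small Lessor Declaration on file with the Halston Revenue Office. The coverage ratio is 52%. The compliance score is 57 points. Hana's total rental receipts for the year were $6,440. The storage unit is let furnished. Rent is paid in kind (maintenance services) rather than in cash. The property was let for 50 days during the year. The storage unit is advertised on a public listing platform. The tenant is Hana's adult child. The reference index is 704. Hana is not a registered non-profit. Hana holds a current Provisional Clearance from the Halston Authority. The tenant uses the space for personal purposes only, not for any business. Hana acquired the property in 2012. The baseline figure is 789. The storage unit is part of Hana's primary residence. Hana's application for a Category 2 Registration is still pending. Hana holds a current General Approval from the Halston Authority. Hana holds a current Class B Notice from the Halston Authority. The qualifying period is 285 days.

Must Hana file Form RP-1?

Yes — Hana must file Form RP-1.

Exception (a) does not apply: total rental receipts for the year are $6,440, not less than $5,580.
Exception (b) fails — Hana is not a registered non-profit.
Exception (c)'s conditions are all satisfied: the storage unit is part of the primary residence; the compliance score is 57 points, meeting the 57 points threshold. But: (g) is triggered — the property is publicly advertised. (h) would limit (g) — the reportable unit count is 31, meeting the 28 threshold — but (i) sets (h) aside: (i) operates against (h): a current General Approval is held. (j) is engaged (the qualifying period is 285 days, meeting the 235 days threshold), but is displaced by (k): (k) operates against (j): the baseline figure is 789, under the 835 limit. (l), which would lift (k), is not triggered — there is no Category 2 Registration in force. (c) is therefore removed.
Exception (d) does not apply: the number of days the property was let is 50 days, not below 48 days.
None of the exceptions is available; § 56.2 applies in full.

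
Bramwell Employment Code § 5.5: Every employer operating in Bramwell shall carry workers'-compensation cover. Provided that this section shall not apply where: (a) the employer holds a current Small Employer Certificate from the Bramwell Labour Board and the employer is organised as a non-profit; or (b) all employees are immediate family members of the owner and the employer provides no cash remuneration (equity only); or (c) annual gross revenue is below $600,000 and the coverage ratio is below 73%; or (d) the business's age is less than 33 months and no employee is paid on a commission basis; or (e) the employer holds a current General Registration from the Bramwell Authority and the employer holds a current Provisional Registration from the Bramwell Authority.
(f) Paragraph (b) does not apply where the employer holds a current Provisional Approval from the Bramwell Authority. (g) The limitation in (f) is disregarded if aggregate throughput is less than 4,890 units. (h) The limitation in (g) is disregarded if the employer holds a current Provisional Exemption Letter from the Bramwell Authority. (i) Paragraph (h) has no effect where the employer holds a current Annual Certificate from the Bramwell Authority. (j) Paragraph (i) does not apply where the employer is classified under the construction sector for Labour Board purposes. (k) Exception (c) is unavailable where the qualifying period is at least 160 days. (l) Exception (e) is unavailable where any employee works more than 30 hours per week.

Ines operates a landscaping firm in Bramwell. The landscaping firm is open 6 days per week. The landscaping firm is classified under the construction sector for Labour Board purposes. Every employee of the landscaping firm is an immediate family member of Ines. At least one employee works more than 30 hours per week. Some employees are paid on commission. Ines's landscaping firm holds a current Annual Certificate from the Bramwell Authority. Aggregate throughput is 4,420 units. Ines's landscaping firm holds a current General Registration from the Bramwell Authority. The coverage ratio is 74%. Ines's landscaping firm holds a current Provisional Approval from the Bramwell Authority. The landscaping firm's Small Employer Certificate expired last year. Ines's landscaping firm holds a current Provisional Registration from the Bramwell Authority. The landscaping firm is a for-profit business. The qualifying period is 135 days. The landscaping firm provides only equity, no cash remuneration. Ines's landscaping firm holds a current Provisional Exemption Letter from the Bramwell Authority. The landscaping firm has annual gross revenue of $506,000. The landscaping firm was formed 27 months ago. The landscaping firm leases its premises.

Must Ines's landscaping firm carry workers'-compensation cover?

Exception (a) does not apply: the Small Employer Certificate has expired.
Exception (b)'s conditions are all satisfied: every employee is an immediate family member; remuneration is equity-only. But applying paragraphs (f)–(j): (f) operates against (b): a current Provisional Approval is held. (g) is triggered (aggregate throughput is 4,420 units, less than the 4,890 units limit), but is overridden by (h): (h) applies — a current Provisional Exemption Letter is held. (i) applies (a current Annual Certificate is held), but yields to (j): (j) operates against (i): the landscaping firm is classified under the construction sector. Exception (b) does not apply.
Exception (c) requires that the coverage ratio is below 73%; but the coverage ratio is 74%, not below 73%, so (c) is unavailable.
Exception (d) fails — some employees are paid on commission.
All of (e)'s requirements are met (a current General Registration is held; a current Provisional Registration is held). Turning to paragraph (l): (l) operates — at least one employee exceeds 30 hours/week. Exception (e) does not apply.
None of the exceptions is available; § 5.5 applies in full.

Yes — Ines's landscaping firm must carry workers'-compensation cover.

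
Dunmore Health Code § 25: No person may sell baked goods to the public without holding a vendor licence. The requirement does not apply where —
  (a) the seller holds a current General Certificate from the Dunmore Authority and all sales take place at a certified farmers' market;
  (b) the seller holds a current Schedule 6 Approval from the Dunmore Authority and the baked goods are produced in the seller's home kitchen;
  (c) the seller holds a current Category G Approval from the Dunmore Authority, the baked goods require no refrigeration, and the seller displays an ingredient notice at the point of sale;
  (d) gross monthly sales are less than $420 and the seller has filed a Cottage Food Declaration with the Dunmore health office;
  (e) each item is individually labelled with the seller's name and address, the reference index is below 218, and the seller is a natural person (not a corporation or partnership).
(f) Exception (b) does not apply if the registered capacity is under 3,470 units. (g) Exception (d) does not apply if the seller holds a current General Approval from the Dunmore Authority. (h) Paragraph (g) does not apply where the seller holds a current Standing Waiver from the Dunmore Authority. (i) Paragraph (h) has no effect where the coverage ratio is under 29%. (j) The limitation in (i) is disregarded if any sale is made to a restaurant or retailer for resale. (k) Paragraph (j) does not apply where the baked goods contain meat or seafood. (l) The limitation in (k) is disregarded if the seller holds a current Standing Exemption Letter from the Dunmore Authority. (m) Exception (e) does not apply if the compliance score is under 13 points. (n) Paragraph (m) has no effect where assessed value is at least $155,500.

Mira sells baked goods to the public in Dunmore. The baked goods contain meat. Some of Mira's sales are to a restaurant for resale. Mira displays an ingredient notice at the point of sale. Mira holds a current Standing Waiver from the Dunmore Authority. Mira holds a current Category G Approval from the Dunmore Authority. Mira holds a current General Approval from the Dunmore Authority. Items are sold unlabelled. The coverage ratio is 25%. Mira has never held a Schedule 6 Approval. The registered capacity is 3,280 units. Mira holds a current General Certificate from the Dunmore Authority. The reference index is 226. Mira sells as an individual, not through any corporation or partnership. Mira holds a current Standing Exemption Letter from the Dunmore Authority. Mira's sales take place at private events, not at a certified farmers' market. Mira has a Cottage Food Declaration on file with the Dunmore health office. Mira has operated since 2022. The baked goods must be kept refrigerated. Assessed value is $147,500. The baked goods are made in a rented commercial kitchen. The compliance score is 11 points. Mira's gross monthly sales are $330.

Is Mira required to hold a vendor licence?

Exception (a) does not apply: sales are at private events, not a certified farmers' market.
Exception (b) does not apply: the Schedule 6 Approval is not current.
Exception (c) requires that the baked goods require no refrigeration; but the baked goods require refrigeration, so (c) is unavailable.
Exception (d)'s conditions are all satisfied: gross monthly sales are $330, less than the $420 limit; a Cottage Food Declaration is on file. Considering the limiting provisions: (g) operates (a current General Approval is held), but is set aside by (h): (h) operates against (g): a current Standing Waiver is held. (i) is engaged (the coverage ratio is 25%, under the 29% limit), but is itself disapplied by (j): (j) applies — some sales are to a restaurant for resale. (k) is triggered (the baked goods contain meat), but is displaced by (l): (l) operates — a current Standing Exemption Letter is held. Exception (d) stands.
Exception (e) fails — items are sold unlabelled.

No — exception (d) applies; Mira is not required to hold a vendor licence.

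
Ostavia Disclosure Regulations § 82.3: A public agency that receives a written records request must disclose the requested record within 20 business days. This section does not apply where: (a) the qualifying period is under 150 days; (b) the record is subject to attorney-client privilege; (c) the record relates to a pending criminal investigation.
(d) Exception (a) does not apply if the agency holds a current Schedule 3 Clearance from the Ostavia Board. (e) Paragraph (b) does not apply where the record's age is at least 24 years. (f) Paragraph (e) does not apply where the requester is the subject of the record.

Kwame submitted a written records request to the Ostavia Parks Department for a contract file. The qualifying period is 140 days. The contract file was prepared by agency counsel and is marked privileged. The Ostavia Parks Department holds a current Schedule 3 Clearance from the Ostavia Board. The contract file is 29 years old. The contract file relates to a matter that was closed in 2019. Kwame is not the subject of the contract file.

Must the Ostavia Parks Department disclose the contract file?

Yes — the Ostavia Parks Department must disclose the contract file.

Exception (a) is satisfied on its face — the qualifying period is 140 days, under the 150 days limit. However, paragraph (d) must be considered: (d) is engaged — a current Schedule 3 Clearance is held. Exception (a) does not apply.
Exception (b): the contract file is privileged — every condition holds. But applying paragraphs (e)–(f): (e) operates against (b): the record's age is 29 years, meeting the 24 years threshold. (f), which would lift (e), is inapplicable — Kwame is not the subject of the contract file. So (b) is unavailable.
Exception (c) fails — the contract file relates to a closed matter.
None of the exceptions is available; § 82.3 applies in full.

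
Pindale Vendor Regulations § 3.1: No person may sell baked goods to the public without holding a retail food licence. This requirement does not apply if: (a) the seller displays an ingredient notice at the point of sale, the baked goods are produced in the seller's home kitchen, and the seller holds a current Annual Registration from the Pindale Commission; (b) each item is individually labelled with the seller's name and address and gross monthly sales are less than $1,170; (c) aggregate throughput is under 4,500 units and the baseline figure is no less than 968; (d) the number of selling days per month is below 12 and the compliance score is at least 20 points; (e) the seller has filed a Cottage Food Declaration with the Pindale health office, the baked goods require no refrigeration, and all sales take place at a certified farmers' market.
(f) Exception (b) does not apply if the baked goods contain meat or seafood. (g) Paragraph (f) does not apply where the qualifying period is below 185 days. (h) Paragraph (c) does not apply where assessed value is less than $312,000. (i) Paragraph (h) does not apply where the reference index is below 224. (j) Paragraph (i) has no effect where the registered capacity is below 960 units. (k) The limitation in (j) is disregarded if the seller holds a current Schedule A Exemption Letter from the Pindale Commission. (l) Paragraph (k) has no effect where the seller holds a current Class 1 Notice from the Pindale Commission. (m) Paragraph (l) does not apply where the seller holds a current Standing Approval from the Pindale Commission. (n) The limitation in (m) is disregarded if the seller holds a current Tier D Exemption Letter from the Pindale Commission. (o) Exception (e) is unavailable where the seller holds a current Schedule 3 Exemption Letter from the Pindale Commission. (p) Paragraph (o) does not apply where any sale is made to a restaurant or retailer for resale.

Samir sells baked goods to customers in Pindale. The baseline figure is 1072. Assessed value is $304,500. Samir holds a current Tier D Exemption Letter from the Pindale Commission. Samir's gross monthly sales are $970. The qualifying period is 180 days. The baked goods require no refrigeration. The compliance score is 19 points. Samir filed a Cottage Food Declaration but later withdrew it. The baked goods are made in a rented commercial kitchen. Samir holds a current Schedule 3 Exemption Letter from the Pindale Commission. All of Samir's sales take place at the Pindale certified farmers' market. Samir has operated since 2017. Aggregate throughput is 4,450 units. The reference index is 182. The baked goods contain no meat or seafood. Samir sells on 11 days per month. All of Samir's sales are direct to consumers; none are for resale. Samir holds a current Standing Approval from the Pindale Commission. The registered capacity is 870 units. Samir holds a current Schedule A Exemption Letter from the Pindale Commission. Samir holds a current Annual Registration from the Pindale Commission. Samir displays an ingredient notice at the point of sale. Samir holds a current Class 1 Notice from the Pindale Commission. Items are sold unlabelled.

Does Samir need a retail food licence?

Exception (a) does not apply: the baked goods are made in a commercial kitchen, not a home kitchen.
Exception (b) does not apply: items are sold unlabelled.
Exception (c): aggregate throughput is 4,450 units, under the 4,500 units limit; the baseline figure is 1,072, meeting the 968 threshold — every condition holds. But applying paragraphs (h)–(n): (h) operates against (c): assessed value is $304,500, less than the $312,000 limit. (i) is triggered (the reference index is 182, below the 224 limit), but is itself disapplied by (j): (j) operates — the registered capacity is 870 units, below the 960 units limit. (k) operates (a current Schedule A Exemption Letter is held), but is displaced by (l): (l) applies — a current Class 1 Notice is held. (m) is triggered (a current Standing Approval is held), but is itself disapplied by (n): (n) is triggered — a current Tier D Exemption Letter is held. So (c) is unavailable.
Exception (d) requires that the compliance score is at least 20 points; but the compliance score is 19 points, short of 20 points, so (d) is unavailable.
Exception (e) does not apply: the Cottage Food Declaration was withdrawn.
None of the exceptions is available; § 3.1 applies in full.

Yes — Samir must hold a retail food licence.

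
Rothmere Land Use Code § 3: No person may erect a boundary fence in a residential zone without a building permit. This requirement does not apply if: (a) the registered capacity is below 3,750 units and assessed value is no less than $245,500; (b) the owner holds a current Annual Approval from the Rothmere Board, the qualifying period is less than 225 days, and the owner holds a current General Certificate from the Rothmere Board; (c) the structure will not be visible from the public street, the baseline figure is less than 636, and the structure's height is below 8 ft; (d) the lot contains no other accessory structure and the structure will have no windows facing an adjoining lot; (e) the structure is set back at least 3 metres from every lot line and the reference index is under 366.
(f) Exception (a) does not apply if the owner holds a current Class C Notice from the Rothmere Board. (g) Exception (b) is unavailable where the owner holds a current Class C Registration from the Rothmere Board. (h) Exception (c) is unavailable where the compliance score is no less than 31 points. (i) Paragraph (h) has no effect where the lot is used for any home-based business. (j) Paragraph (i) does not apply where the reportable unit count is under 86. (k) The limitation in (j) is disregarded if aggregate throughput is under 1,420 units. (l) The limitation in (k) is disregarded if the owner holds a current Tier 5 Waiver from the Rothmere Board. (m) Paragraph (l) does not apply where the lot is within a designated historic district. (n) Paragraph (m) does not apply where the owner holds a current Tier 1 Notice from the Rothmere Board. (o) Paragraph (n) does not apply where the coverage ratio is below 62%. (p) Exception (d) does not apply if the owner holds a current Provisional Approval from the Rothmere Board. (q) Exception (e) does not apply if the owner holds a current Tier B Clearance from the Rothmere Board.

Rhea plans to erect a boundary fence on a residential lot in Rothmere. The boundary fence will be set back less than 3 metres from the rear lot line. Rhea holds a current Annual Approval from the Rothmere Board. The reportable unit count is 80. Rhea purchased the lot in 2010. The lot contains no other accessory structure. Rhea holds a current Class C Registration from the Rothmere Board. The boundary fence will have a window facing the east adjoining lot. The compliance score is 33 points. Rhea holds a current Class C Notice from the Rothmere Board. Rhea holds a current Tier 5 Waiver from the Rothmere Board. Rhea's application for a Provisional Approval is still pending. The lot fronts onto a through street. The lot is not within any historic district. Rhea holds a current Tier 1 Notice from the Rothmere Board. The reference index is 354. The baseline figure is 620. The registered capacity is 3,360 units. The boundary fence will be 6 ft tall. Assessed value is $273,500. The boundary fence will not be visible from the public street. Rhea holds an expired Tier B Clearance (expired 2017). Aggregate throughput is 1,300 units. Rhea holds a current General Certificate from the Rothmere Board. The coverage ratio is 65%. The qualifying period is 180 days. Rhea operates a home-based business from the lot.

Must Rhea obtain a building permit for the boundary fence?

All of (a)'s requirements are met (the registered capacity is 3,360 units, below the 3,750 units limit; assessed value is $273,500, meeting the $245,500 threshold). Turning to paragraph (f): (f) is engaged — a current Class C Notice is held. (a) is therefore removed.
Exception (b) is satisfied on its face — a current Annual Approval is held; the qualifying period is 180 days, less than the 225 days limit; a current General Certificate is held. But applying paragraph (g): (g) is engaged — a current Class C Registration is held. Exception (b) does not apply.
All of (c)'s requirements are met (the structure will not be visible from the street; the baseline figure is 620, less than the 636 limit; the structure's height is 6 ft, below the 8 ft limit). Turning to paragraphs (h)–(o): (h) operates against (c): the compliance score is 33 points, meeting the 31 points threshold. (i) would limit (h) — a home-based business operates on the lot — but (j) sets (i) aside: (j) applies — the reportable unit count is 80, under the 86 limit. (k) would limit (j) — aggregate throughput is 1,300 units, under the 1,420 units limit — but (l) sets (k) aside: (l) operates against (k): a current Tier 5 Waiver is held. (m), which would lift (l), is inapplicable — the lot is not in a historic district. (c) is therefore removed.
Exception (d) requires that the structure will have no windows facing an adjoining lot; but a window faces an adjoining lot, so (d) is unavailable.
Exception (e) does not apply: the rear setback is under 3 m.
No exception applies. The general rule governs.

Yes — Rhea must obtain a building permit.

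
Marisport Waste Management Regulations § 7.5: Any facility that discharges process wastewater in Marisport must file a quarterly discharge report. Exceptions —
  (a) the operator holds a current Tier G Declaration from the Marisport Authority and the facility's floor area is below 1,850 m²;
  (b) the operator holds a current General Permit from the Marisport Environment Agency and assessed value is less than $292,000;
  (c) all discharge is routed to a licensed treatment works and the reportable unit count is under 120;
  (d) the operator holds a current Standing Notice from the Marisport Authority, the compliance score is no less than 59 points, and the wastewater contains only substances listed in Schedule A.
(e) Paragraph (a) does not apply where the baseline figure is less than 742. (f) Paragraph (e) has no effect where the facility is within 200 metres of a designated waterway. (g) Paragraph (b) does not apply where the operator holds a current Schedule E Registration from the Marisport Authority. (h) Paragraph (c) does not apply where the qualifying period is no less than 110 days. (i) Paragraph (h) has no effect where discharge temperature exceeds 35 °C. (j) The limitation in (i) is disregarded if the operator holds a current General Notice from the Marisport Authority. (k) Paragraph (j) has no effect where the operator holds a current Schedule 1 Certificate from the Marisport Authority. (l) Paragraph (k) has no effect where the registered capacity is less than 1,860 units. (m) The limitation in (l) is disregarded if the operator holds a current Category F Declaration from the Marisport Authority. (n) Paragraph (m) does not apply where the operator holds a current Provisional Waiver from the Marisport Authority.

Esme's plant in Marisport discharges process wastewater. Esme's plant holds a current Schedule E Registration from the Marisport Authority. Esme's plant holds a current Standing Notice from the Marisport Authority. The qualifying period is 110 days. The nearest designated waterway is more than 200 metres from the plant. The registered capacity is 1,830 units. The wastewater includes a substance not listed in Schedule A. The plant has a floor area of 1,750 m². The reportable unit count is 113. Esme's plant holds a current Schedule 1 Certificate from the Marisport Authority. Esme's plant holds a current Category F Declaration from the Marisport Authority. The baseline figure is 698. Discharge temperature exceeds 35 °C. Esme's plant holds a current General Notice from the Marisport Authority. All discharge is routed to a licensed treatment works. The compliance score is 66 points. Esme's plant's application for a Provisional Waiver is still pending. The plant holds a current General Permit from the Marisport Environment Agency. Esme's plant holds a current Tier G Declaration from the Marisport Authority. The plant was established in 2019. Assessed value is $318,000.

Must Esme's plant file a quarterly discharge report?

No — exception (c) applies; Esme's plant is not required to file a quarterly discharge report.

Exception (a)'s conditions are all satisfied: a current Tier G Declaration is held; the facility's floor area is 1,750 m², below the 1,850 m² limit. Turning to paragraphs (e)–(f): (e) applies — the baseline figure is 698, less than the 742 limit. (f), which would lift (e), is not triggered — the plant is more than 200 m from any designated waterway. (a) is therefore removed.
Exception (b) requires that assessed value is less than $292,000; but assessed value is $318,000, not less than $292,000, so (b) is unavailable.
Exception (c): discharge is routed to a licensed treatment works; the reportable unit count is 113, under the 120 limit — every condition holds. Applying paragraphs (h)–(n): (h) applies (the qualifying period is 110 days, meeting the 110 days threshold), but is displaced by (i): (i) operates against (h): discharge temperature exceeds 35 °C. (j) would limit (i) — a current General Notice is held — but (k) sets (j) aside: (k) operates against (j): a current Schedule 1 Certificate is held. (l) would limit (k) — the registered capacity is 1,830 units, less than the 1,860 units limit — but (m) sets (l) aside: (m) applies — a current Category F Declaration is held. (n) is inapplicable (there is no Provisional Waiver in force), so (m) stands. So (c) applies.
Exception (d) fails — the wastewater includes a non-Schedule-A substance.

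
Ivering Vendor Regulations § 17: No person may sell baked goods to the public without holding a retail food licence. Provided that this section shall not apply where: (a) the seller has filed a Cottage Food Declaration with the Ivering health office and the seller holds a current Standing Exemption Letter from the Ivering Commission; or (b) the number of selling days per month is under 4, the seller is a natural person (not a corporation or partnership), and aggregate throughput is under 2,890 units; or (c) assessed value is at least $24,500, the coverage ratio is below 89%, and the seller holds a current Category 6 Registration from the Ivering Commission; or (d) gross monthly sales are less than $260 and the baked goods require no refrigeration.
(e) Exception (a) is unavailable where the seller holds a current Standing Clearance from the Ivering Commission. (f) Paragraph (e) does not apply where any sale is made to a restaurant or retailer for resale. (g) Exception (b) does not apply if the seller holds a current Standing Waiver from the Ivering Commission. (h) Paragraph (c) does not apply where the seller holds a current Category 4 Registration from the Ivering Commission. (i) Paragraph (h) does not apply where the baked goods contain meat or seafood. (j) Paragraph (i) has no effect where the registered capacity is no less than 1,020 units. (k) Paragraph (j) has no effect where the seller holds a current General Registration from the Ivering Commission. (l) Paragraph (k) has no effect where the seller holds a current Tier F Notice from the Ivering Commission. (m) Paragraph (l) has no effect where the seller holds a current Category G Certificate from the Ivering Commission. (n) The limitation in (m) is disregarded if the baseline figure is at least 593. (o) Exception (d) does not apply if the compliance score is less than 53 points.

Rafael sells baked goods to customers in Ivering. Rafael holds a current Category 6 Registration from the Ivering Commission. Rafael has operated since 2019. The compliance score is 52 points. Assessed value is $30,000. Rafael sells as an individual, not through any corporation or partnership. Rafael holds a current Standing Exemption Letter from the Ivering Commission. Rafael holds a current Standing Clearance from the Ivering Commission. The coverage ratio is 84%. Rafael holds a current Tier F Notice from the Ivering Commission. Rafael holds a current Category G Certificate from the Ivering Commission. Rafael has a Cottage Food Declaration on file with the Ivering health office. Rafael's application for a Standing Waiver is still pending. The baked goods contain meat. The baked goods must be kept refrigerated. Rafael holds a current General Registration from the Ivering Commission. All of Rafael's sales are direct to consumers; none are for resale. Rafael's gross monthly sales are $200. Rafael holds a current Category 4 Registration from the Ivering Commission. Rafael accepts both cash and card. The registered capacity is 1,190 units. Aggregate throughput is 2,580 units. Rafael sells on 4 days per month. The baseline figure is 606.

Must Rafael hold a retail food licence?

Yes — Rafael must hold a retail food licence.

All of (a)'s requirements are met (a Cottage Food Declaration is on file; a current Standing Exemption Letter is held). But: (e) operates — a current Standing Clearance is held. (f) is inapplicable (no sales are for resale), so (e) stands. Exception (a) does not apply.
Exception (b) requires that the number of selling days per month is under 4; but the number of selling days per month is 4, not under 4, so (b) is unavailable.
Exception (c): assessed value is $30,000, meeting the $24,500 threshold; the coverage ratio is 84%, below the 89% limit; a current Category 6 Registration is held — every condition holds. However, paragraphs (h)–(n) must be considered: (h) is engaged — a current Category 4 Registration is held. (i) operates (the baked goods contain meat), but is itself disapplied by (j): (j) operates — the registered capacity is 1,190 units, meeting the 1,020 units threshold. (k) would limit (j) — a current General Registration is held — but (l) sets (k) aside: (l) is engaged — a current Tier F Notice is held. (m) would limit (l) — a current Category G Certificate is held — but (n) sets (m) aside: (n) operates against (m): the baseline figure is 606, meeting the 593 threshold. (c) is therefore removed.
Exception (d) does not apply: the baked goods require refrigeration.
None of the exceptions is available; § 17 applies in full.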